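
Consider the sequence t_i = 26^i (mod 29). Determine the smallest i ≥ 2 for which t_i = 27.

17

Listing terms: t_1 = 26; t_2 = 9; t_3 = 2; t_4 = 23; t_5 = 18; t_6 = 4; t_7 = 17; t_8 = 7; t_9 = 8; t_{10} = 5; t_{11} = 14; t_{12} = 16; t_{13} = 10; t_{14} = 28; t_{15} = 3; t_{16} = 20; t_{17} = 27; t_{18} = 6; t_{19} = 11; t_{20} = 25; t_{21} = 12; t_{22} = 22; t_{23} = 21; t_{24} = 24; t_{25} = 15; t_{26} = 13; t_{27} = 19; t_{28} = 1; t_{29} = 26.
Since t_{29} = t_1 = 26, the sequence is periodic with period 28.
The value 27 first appears (with i ≥ 2) at t_{17}.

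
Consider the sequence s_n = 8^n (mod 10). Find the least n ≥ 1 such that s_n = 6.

Computing terms: s_0 = 1; s_1 = 8; s_2 = 4; s_3 = 2; s_4 = 6; s_5 = 8.
Since s_5 = s_1 = 8, the sequence is eventually periodic: after a pre-period of length 1 it cycles with period 4.
The value 6 first appears (with n ≥ 1) at s_4.

4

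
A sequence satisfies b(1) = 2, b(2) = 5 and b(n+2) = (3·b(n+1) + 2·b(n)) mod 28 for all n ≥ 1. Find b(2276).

23

We have b(1) = 2, b(2) = 5, b(3) = 19, b(4) = 11, b(5) = 15, b(6) = 11, b(7) = 7, b(8) = 15, b(9) = 3, b(10) = 11, b(11) = 11, b(12) = 27, b(13) = 19, b(14) = 27, b(15) = 7, b(16) = 19, b(17) = 15, b(18) = 27, b(19) = 27, b(20) = 23, b(21) = 11, b(22) = 23, b(23) = 7, b(24) = 11, b(25) = 19, b(26) = 23, b(27) = 23, b(28) = 3, b(29) = 27, b(30) = 3, b(31) = 7, b(32) = 27, b(33) = 11, b(34) = 3, b(35) = 3, b(36) = 15, b(37) = 23, b(38) = 15, b(39) = 7, b(40) = 23, b(41) = 27, b(42) = 15, b(43) = 15, b(44) = 19, b(45) = 3, b(46) = 19, b(47) = 7, b(48) = 3, b(49) = 23, b(50) = 19, b(51) = 19, b(52) = 11.
Since (b(51), b(52)) = (b(3), b(4)) = (19, 11) (two consecutive terms determine the rest), the sequence is eventually periodic: after a pre-period of length 2 it cycles with period 48.
For n ≥ 3, b(n) depends only on (n - 3) mod 48. (2276 - 3) mod 48 = 17, so b(2276) = b(20) = 23.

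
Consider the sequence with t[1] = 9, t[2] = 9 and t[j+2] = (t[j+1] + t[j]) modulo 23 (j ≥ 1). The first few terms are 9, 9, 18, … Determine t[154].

12

We have t[1] = 9; t[2] = 9; t[3] = 18; t[4] = 4; t[5] = 22; t[6] = 3; t[7] = 2; t[8] = 5; t[9] = 7; t[10] = 12; t[11] = 19; t[12] = 8; t[13] = 4; t[14] = 12; t[15] = 16; t[16] = 5; t[17] = 21; t[18] = 3; t[19] = 1; t[20] = 4; t[21] = 5; t[22] = 9; t[23] = 14; t[24] = 0; t[25] = 14; t[26] = 14; t[27] = 5; t[28] = 19; t[29] = 1; t[30] = 20; t[31] = 21; t[32] = 18; t[33] = 16; t[34] = 11; t[35] = 4; t[36] = 15; t[37] = 19; t[38] = 11; t[39] = 7; t[40] = 18; t[41] = 2; t[42] = 20; t[43] = 22; t[44] = 19; t[45] = 18; t[46] = 14; t[47] = 9; t[48] = 0; t[49] = 9; t[50] = 9.
The sequence repeats with period 48.
So t[154] = t[1 + ((154-1) mod 48)] = t[10] = 12.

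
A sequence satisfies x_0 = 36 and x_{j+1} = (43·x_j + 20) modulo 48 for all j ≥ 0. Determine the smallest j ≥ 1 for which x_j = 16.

We have x_0 = 36, x_1 = 32, x_2 = 4, x_3 = 0, x_4 = 20, x_5 = 16, x_6 = 36.
Since x_6 = x_0 = 36, the sequence is periodic with period 6.
The value 16 first appears (with j ≥ 1) at x_5.

5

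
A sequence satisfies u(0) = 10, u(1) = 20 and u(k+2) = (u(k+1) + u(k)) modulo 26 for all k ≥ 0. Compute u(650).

2

We have u(0) = 10; u(1) = 20; u(2) = 4; u(3) = 24; u(4) = 2; u(5) = 0; u(6) = 2; u(7) = 2; u(8) = 4; u(9) = 6; u(10) = 10; u(11) = 16; u(12) = 0; u(13) = 16; u(14) = 16; u(15) = 6; u(16) = 22; u(17) = 2; u(18) = 24; u(19) = 0; u(20) = 24; u(21) = 24; u(22) = 22; u(23) = 20; u(24) = 16; u(25) = 10; u(26) = 0; u(27) = 10; u(28) = 10; u(29) = 20.
The sequence repeats with period 28.
(650 - 0) mod 28 = 6, so u(650) = u(6) = 2.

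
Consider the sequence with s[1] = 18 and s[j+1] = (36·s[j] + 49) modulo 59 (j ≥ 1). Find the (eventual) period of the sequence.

29

Computing terms: s[1] = 18,  s[2] = 48,  s[3] = 7,  s[4] = 6,  s[5] = 29,  s[6] = 31,  s[7] = 44,  s[8] = 40,  s[9] = 14,  s[10] = 22,  s[11] = 15,  s[12] = 58,  s[13] = 13,  s[14] = 45,  s[15] = 17,  s[16] = 12,  s[17] = 9,  s[18] = 19,  s[19] = 25,  s[20] = 5,  s[21] = 52,  s[22] = 33,  s[23] = 57,  s[24] = 36,  s[25] = 47,  s[26] = 30,  s[27] = 8,  s[28] = 42,  s[29] = 27,  s[30] = 18.
The sequence repeats with period 29.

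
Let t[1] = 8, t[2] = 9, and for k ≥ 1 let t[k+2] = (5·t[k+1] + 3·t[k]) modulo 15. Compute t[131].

Listing terms: t[1] = 8,  t[2] = 9,  t[3] = 9,  t[4] = 12,  t[5] = 12,  t[6] = 6,  t[7] = 6,  t[8] = 3,  t[9] = 3,  t[10] = 9,  t[11] = 9.
Since (t[10], t[11]) = (t[2], t[3]) = (9, 9) (two consecutive terms determine the rest), the sequence is eventually periodic: after a pre-period of length 1 it cycles with period 8.
For k ≥ 2, t[k] depends only on (k - 2) mod 8. (131 - 2) mod 8 = 1, so t[131] = t[3] = 9.

9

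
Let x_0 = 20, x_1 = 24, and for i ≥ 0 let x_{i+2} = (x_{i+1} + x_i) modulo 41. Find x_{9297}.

We have x_0 = 20; x_1 = 24; x_2 = 3; x_3 = 27; x_4 = 30; x_5 = 16; x_6 = 5; x_7 = 21; x_8 = 26; x_9 = 6; x_{10} = 32; x_{11} = 38; x_{12} = 29; x_{13} = 26; x_{14} = 14; x_{15} = 40; x_{16} = 13; x_{17} = 12; x_{18} = 25; x_{19} = 37; x_{20} = 21; x_{21} = 17; x_{22} = 38; x_{23} = 14; x_{24} = 11; x_{25} = 25; x_{26} = 36; x_{27} = 20; x_{28} = 15; x_{29} = 35; x_{30} = 9; x_{31} = 3; x_{32} = 12; x_{33} = 15; x_{34} = 27; x_{35} = 1; x_{36} = 28; x_{37} = 29; x_{38} = 16; x_{39} = 4; x_{40} = 20; x_{41} = 24.
The sequence repeats with period 40.
(9297 - 0) mod 40 = 17, so x_{9297} = x_{17} = 12.

12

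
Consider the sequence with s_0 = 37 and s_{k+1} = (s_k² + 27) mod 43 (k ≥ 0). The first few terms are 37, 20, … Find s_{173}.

We have s_0 = 37, s_1 = 20, s_2 = 40, s_3 = 36, s_4 = 33, s_5 = 41, s_6 = 31, s_7 = 42, s_8 = 28, s_9 = 37.
Since s_9 = s_0 = 37, the sequence is periodic with period 9.
(173 - 0) mod 9 = 2, so s_{173} = s_2 = 40.

40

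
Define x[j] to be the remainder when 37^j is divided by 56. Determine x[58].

We have x[0] = 1,  x[1] = 37,  x[2] = 25,  x[3] = 29,  x[4] = 9,  x[5] = 53,  x[6] = 1.
Since x[6] = x[0] = 1, the sequence is periodic with period 6.
(58 - 0) mod 6 = 4, so x[58] = x[4] = 9.

9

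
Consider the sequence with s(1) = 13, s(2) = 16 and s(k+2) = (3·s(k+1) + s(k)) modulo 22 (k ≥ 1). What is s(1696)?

Computing terms: s(1) = 13; s(2) = 16; s(3) = 17; s(4) = 1; s(5) = 20; s(6) = 17; s(7) = 5; s(8) = 10; s(9) = 13; s(10) = 5; s(11) = 6; s(12) = 1; s(13) = 9; s(14) = 6; s(15) = 5; s(16) = 21; s(17) = 2; s(18) = 5; s(19) = 17; s(20) = 12; s(21) = 9; s(22) = 17; s(23) = 16; s(24) = 21; s(25) = 13; s(26) = 16.
The sequence repeats with period 24.
(1696 - 1) mod 24 = 15, so s(1696) = s(16) = 21.

21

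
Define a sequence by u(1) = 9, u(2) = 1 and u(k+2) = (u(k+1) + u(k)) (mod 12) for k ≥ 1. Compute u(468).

8

u(1) = 9,  u(2) = 1,  u(3) = 10,  u(4) = 11,  u(5) = 9,  u(6) = 8,  u(7) = 5,  u(8) = 1,  u(9) = 6,  u(10) = 7,  u(11) = 1,  u(12) = 8,  u(13) = 9,  u(14) = 5,  u(15) = 2,  u(16) = 7,  u(17) = 9,  u(18) = 4,  u(19) = 1,  u(20) = 5,  u(21) = 6,  u(22) = 11,  u(23) = 5,  u(24) = 4,  u(25) = 9,  u(26) = 1.
Since (u(25), u(26)) = (u(1), u(2)) = (9, 1) (two consecutive terms determine the rest), the sequence is periodic with period 24.
So u(468) = u(1 + ((468-1) mod 24)) = u(12) = 8.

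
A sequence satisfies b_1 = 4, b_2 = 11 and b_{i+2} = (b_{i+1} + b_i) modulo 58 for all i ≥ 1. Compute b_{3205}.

26

Listing terms: b_1 = 4; b_2 = 11; b_3 = 15; b_4 = 26; b_5 = 41; b_6 = 9; b_7 = 50; b_8 = 1; b_9 = 51; b_{10} = 52; b_{11} = 45; b_{12} = 39; b_{13} = 26; b_{14} = 7; b_{15} = 33; b_{16} = 40; b_{17} = 15; b_{18} = 55; b_{19} = 12; b_{20} = 9; b_{21} = 21; b_{22} = 30; b_{23} = 51; b_{24} = 23; b_{25} = 16; b_{26} = 39; b_{27} = 55; b_{28} = 36; b_{29} = 33; b_{30} = 11; b_{31} = 44; b_{32} = 55; b_{33} = 41; b_{34} = 38; b_{35} = 21; b_{36} = 1; b_{37} = 22; b_{38} = 23; b_{39} = 45; b_{40} = 10; b_{41} = 55; b_{42} = 7; b_{43} = 4; b_{44} = 11.
The sequence repeats with period 42.
(3205 - 1) mod 42 = 12, so b_{3205} = b_{13} = 26.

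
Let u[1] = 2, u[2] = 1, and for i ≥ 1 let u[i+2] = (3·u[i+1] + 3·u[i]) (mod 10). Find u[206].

We have u[1] = 2, u[2] = 1, u[3] = 9, u[4] = 0, u[5] = 7, u[6] = 1, u[7] = 4, u[8] = 5, u[9] = 7, u[10] = 6, u[11] = 9, u[12] = 5, u[13] = 2, u[14] = 1.
Since (u[13], u[14]) = (u[1], u[2]) = (2, 1) (two consecutive terms determine the rest), the sequence is periodic with period 12.
(206 - 1) mod 12 = 1, so u[206] = u[2] = 1.

1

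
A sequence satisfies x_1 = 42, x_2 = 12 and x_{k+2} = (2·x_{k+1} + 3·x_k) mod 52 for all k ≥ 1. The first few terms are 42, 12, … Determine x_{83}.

30

Computing terms: x_1 = 42; x_2 = 12; x_3 = 46; x_4 = 24; x_5 = 30; x_6 = 28; x_7 = 42; x_8 = 12.
The sequence repeats with period 6.
So x_{83} = x_{1 + ((83-1) mod 6)} = x_5 = 30.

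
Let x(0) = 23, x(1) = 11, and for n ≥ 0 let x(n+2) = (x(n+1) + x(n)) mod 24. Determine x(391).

15

Listing terms: x(0) = 23; x(1) = 11; x(2) = 10; x(3) = 21; x(4) = 7; x(5) = 4; x(6) = 11; x(7) = 15; x(8) = 2; x(9) = 17; x(10) = 19; x(11) = 12; x(12) = 7; x(13) = 19; x(14) = 2; x(15) = 21; x(16) = 23; x(17) = 20; x(18) = 19; x(19) = 15; x(20) = 10; x(21) = 1; x(22) = 11; x(23) = 12; x(24) = 23; x(25) = 11.
The sequence repeats with period 24.
(391 - 0) mod 24 = 7, so x(391) = x(7) = 15.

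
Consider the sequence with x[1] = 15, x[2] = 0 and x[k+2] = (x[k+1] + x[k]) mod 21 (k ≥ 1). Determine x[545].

15

We have x[1] = 15, x[2] = 0, x[3] = 15, x[4] = 15, x[5] = 9, x[6] = 3, x[7] = 12, x[8] = 15, x[9] = 6, x[10] = 0, x[11] = 6, x[12] = 6, x[13] = 12, x[14] = 18, x[15] = 9, x[16] = 6, x[17] = 15, x[18] = 0.
The sequence repeats with period 16.
So x[545] = x[1 + ((545-1) mod 16)] = x[1] = 15.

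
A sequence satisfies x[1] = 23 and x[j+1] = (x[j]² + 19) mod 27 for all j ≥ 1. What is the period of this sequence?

3

We have x[1] = 23,  x[2] = 8,  x[3] = 2,  x[4] = 23.
The sequence repeats with period 3.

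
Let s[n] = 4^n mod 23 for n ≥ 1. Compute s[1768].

We have s[1] = 4,  s[2] = 16,  s[3] = 18,  s[4] = 3,  s[5] = 12,  s[6] = 2,  s[7] = 8,  s[8] = 9,  s[9] = 13,  s[10] = 6,  s[11] = 1,  s[12] = 4.
The sequence repeats with period 11.
So s[1768] = s[1 + ((1768-1) mod 11)] = s[8] = 9.

9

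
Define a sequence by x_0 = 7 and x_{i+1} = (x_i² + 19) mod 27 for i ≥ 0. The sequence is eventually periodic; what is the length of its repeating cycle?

3

Computing terms: x_0 = 7,  x_1 = 14,  x_2 = 26,  x_3 = 20,  x_4 = 14.
Since x_4 = x_1 = 14, the sequence is eventually periodic: after a pre-period of length 1 it cycles with period 3.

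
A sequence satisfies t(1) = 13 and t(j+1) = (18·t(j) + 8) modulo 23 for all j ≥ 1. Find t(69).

17

t(1) = 13, t(2) = 12, t(3) = 17, t(4) = 15, t(5) = 2, t(6) = 21, t(7) = 18, t(8) = 10, t(9) = 4, t(10) = 11, t(11) = 22, t(12) = 13.
Since t(12) = t(1) = 13, the sequence is periodic with period 11.
(69 - 1) mod 11 = 2, so t(69) = t(3) = 17.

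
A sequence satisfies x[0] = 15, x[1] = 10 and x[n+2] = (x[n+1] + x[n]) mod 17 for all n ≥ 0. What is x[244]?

11

Computing terms: x[0] = 15; x[1] = 10; x[2] = 8; x[3] = 1; x[4] = 9; x[5] = 10; x[6] = 2; x[7] = 12; x[8] = 14; x[9] = 9; x[10] = 6; x[11] = 15; x[12] = 4; x[13] = 2; x[14] = 6; x[15] = 8; x[16] = 14; x[17] = 5; x[18] = 2; x[19] = 7; x[20] = 9; x[21] = 16; x[22] = 8; x[23] = 7; x[24] = 15; x[25] = 5; x[26] = 3; x[27] = 8; x[28] = 11; x[29] = 2; x[30] = 13; x[31] = 15; x[32] = 11; x[33] = 9; x[34] = 3; x[35] = 12; x[36] = 15; x[37] = 10.
The sequence repeats with period 36.
(244 - 0) mod 36 = 28, so x[244] = x[28] = 11.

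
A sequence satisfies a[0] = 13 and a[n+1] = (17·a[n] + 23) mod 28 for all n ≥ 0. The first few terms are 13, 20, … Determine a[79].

We have a[0] = 13,  a[1] = 20,  a[2] = 27,  a[3] = 6,  a[4] = 13.
The sequence repeats with period 4.
(79 - 0) mod 4 = 3, so a[79] = a[3] = 6.

6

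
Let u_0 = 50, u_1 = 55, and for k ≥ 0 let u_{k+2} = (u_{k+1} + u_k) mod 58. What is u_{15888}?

We have u_0 = 50,  u_1 = 55,  u_2 = 47,  u_3 = 44,  u_4 = 33,  u_5 = 19,  u_6 = 52,  u_7 = 13,  u_8 = 7,  u_9 = 20,  u_{10} = 27,  u_{11} = 47,  u_{12} = 16,  u_{13} = 5,  u_{14} = 21,  u_{15} = 26,  u_{16} = 47,  u_{17} = 15,  u_{18} = 4,  u_{19} = 19,  u_{20} = 23,  u_{21} = 42,  u_{22} = 7,  u_{23} = 49,  u_{24} = 56,  u_{25} = 47,  u_{26} = 45,  u_{27} = 34,  u_{28} = 21,  u_{29} = 55,  u_{30} = 18,  u_{31} = 15,  u_{32} = 33,  u_{33} = 48,  u_{34} = 23,  u_{35} = 13,  u_{36} = 36,  u_{37} = 49,  u_{38} = 27,  u_{39} = 18,  u_{40} = 45,  u_{41} = 5,  u_{42} = 50,  u_{43} = 55.
The sequence repeats with period 42.
So u_{15888} = u_{0 + ((15888-0) mod 42)} = u_{12} = 16.

16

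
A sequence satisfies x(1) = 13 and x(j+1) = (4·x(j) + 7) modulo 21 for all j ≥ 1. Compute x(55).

13

Computing terms: x(1) = 13,  x(2) = 17,  x(3) = 12,  x(4) = 13.
The sequence repeats with period 3.
(55 - 1) mod 3 = 0, so x(55) = x(1) = 13.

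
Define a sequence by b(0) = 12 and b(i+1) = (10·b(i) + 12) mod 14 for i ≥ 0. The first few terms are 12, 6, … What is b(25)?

6

b(0) = 12; b(1) = 6; b(2) = 2; b(3) = 4; b(4) = 10; b(5) = 0; b(6) = 12.
Since b(6) = b(0) = 12, the sequence is periodic with period 6.
(25 - 0) mod 6 = 1, so b(25) = b(1) = 6.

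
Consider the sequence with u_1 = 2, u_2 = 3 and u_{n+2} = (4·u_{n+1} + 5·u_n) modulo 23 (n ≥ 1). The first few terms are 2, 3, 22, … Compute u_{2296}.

13

Computing terms: u_1 = 2; u_2 = 3; u_3 = 22; u_4 = 11; u_5 = 16; u_6 = 4; u_7 = 4; u_8 = 13; u_9 = 3; u_{10} = 8; u_{11} = 1; u_{12} = 21; u_{13} = 20; u_{14} = 1; u_{15} = 12; u_{16} = 7; u_{17} = 19; u_{18} = 19; u_{19} = 10; u_{20} = 20; u_{21} = 15; u_{22} = 22; u_{23} = 2; u_{24} = 3.
Since (u_{23}, u_{24}) = (u_1, u_2) = (2, 3) (two consecutive terms determine the rest), the sequence is periodic with period 22.
So u_{2296} = u_{1 + ((2296-1) mod 22)} = u_8 = 13.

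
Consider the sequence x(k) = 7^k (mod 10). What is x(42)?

9

Listing terms: x(1) = 7, x(2) = 9, x(3) = 3, x(4) = 1, x(5) = 7.
Since x(5) = x(1) = 7, the sequence is periodic with period 4.
(42 - 1) mod 4 = 1, so x(42) = x(2) = 9.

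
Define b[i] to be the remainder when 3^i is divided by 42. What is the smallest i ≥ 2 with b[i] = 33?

b[1] = 3, b[2] = 9, b[3] = 27, b[4] = 39, b[5] = 33, b[6] = 15, b[7] = 3.
The sequence repeats with period 6.
The value 33 first appears (with i ≥ 2) at b[5].

5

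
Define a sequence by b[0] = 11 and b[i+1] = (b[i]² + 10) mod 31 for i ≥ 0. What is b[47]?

28

Computing terms: b[0] = 11,  b[1] = 7,  b[2] = 28,  b[3] = 19,  b[4] = 30,  b[5] = 11.
The sequence repeats with period 5.
So b[47] = b[0 + ((47-0) mod 5)] = b[2] = 28.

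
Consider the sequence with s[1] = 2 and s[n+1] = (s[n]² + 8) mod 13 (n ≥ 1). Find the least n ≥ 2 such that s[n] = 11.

s[1] = 2; s[2] = 12; s[3] = 9; s[4] = 11; s[5] = 12.
Since s[5] = s[2] = 12, the sequence is eventually periodic: after a pre-period of length 1 it cycles with period 3.
The value 11 first appears (with n ≥ 2) at s[4].

4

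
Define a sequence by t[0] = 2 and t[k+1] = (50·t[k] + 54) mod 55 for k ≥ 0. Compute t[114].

We have t[0] = 2; t[1] = 44; t[2] = 54; t[3] = 4; t[4] = 34; t[5] = 49; t[6] = 29; t[7] = 19; t[8] = 14; t[9] = 39; t[10] = 24; t[11] = 44.
Since t[11] = t[1] = 44, the sequence is eventually periodic: after a pre-period of length 1 it cycles with period 10.
For k ≥ 1, t[k] depends only on (k - 1) mod 10. (114 - 1) mod 10 = 3, so t[114] = t[4] = 34.

34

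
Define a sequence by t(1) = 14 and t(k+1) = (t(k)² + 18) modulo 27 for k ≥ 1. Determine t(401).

4

We have t(1) = 14; t(2) = 25; t(3) = 22; t(4) = 16; t(5) = 4; t(6) = 7; t(7) = 13; t(8) = 25.
Since t(8) = t(2) = 25, the sequence is eventually periodic: after a pre-period of length 1 it cycles with period 6.
For k ≥ 2, t(k) depends only on (k - 2) mod 6. (401 - 2) mod 6 = 3, so t(401) = t(5) = 4.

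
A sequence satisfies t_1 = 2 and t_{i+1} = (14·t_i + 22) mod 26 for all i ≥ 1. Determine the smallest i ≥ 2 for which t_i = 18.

10

t_1 = 2,  t_2 = 24,  t_3 = 20,  t_4 = 16,  t_5 = 12,  t_6 = 8,  t_7 = 4,  t_8 = 0,  t_9 = 22,  t_{10} = 18,  t_{11} = 14,  t_{12} = 10,  t_{13} = 6,  t_{14} = 2.
The sequence repeats with period 13.
The value 18 first appears (with i ≥ 2) at t_{10}.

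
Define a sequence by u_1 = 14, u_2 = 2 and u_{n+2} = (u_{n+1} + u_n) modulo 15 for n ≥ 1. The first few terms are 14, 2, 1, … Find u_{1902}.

7

u_1 = 14,  u_2 = 2,  u_3 = 1,  u_4 = 3,  u_5 = 4,  u_6 = 7,  u_7 = 11,  u_8 = 3,  u_9 = 14,  u_{10} = 2.
Since (u_9, u_{10}) = (u_1, u_2) = (14, 2) (two consecutive terms determine the rest), the sequence is periodic with period 8.
(1902 - 1) mod 8 = 5, so u_{1902} = u_6 = 7.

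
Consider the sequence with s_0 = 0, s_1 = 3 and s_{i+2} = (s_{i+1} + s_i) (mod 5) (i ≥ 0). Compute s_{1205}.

0

s_0 = 0,  s_1 = 3,  s_2 = 3,  s_3 = 1,  s_4 = 4,  s_5 = 0,  s_6 = 4,  s_7 = 4,  s_8 = 3,  s_9 = 2,  s_{10} = 0,  s_{11} = 2,  s_{12} = 2,  s_{13} = 4,  s_{14} = 1,  s_{15} = 0,  s_{16} = 1,  s_{17} = 1,  s_{18} = 2,  s_{19} = 3,  s_{20} = 0,  s_{21} = 3.
Since (s_{20}, s_{21}) = (s_0, s_1) = (0, 3) (two consecutive terms determine the rest), the sequence is periodic with period 20.
(1205 - 0) mod 20 = 5, so s_{1205} = s_5 = 0.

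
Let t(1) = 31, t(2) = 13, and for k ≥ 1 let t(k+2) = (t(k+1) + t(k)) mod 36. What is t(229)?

Computing terms: t(1) = 31,  t(2) = 13,  t(3) = 8,  t(4) = 21,  t(5) = 29,  t(6) = 14,  t(7) = 7,  t(8) = 21,  t(9) = 28,  t(10) = 13,  t(11) = 5,  t(12) = 18,  t(13) = 23,  t(14) = 5,  t(15) = 28,  t(16) = 33,  t(17) = 25,  t(18) = 22,  t(19) = 11,  t(20) = 33,  t(21) = 8,  t(22) = 5,  t(23) = 13,  t(24) = 18,  t(25) = 31,  t(26) = 13.
Since (t(25), t(26)) = (t(1), t(2)) = (31, 13) (two consecutive terms determine the rest), the sequence is periodic with period 24.
(229 - 1) mod 24 = 12, so t(229) = t(13) = 23.

23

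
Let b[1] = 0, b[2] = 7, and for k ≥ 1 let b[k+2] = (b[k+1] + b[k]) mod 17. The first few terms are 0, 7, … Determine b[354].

Listing terms: b[1] = 0; b[2] = 7; b[3] = 7; b[4] = 14; b[5] = 4; b[6] = 1; b[7] = 5; b[8] = 6; b[9] = 11; b[10] = 0; b[11] = 11; b[12] = 11; b[13] = 5; b[14] = 16; b[15] = 4; b[16] = 3; b[17] = 7; b[18] = 10; b[19] = 0; b[20] = 10; b[21] = 10; b[22] = 3; b[23] = 13; b[24] = 16; b[25] = 12; b[26] = 11; b[27] = 6; b[28] = 0; b[29] = 6; b[30] = 6; b[31] = 12; b[32] = 1; b[33] = 13; b[34] = 14; b[35] = 10; b[36] = 7; b[37] = 0; b[38] = 7.
The sequence repeats with period 36.
(354 - 1) mod 36 = 29, so b[354] = b[30] = 6.

6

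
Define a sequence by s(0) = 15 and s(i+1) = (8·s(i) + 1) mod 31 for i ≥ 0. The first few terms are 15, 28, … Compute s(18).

Listing terms: s(0) = 15,  s(1) = 28,  s(2) = 8,  s(3) = 3,  s(4) = 25,  s(5) = 15.
The sequence repeats with period 5.
(18 - 0) mod 5 = 3, so s(18) = s(3) = 3.

3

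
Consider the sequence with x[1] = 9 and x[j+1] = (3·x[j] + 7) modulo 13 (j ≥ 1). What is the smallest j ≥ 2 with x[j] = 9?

4

Computing terms: x[1] = 9, x[2] = 8, x[3] = 5, x[4] = 9.
Since x[4] = x[1] = 9, the sequence is periodic with period 3.
The value 9 next appears (with j ≥ 2) at x[4].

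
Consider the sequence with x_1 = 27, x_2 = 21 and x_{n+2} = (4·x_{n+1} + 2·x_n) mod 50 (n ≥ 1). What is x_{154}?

x_1 = 27, x_2 = 21, x_3 = 38, x_4 = 44, x_5 = 2, x_6 = 46, x_7 = 38, x_8 = 44.
Since (x_7, x_8) = (x_3, x_4) = (38, 44) (two consecutive terms determine the rest), the sequence is eventually periodic: after a pre-period of length 2 it cycles with period 4.
For n ≥ 3, x_n depends only on (n - 3) mod 4. (154 - 3) mod 4 = 3, so x_{154} = x_6 = 46.

46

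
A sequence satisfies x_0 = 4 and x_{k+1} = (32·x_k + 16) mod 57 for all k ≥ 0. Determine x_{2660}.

Listing terms: x_0 = 4, x_1 = 30, x_2 = 7, x_3 = 12, x_4 = 1, x_5 = 48, x_6 = 13, x_7 = 33, x_8 = 46, x_9 = 6, x_{10} = 37, x_{11} = 3, x_{12} = 55, x_{13} = 9, x_{14} = 19, x_{15} = 54, x_{16} = 34, x_{17} = 21, x_{18} = 4.
The sequence repeats with period 18.
So x_{2660} = x_{0 + ((2660-0) mod 18)} = x_{14} = 19.

19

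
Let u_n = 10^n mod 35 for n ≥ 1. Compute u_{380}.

30

u_1 = 10; u_2 = 30; u_3 = 20; u_4 = 25; u_5 = 5; u_6 = 15; u_7 = 10.
Since u_7 = u_1 = 10, the sequence is periodic with period 6.
So u_{380} = u_{1 + ((380-1) mod 6)} = u_2 = 30.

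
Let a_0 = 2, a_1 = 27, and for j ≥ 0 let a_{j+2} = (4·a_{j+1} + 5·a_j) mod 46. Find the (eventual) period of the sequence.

a_0 = 2,  a_1 = 27,  a_2 = 26,  a_3 = 9,  a_4 = 28,  a_5 = 19,  a_6 = 32,  a_7 = 39,  a_8 = 40,  a_9 = 33,  a_{10} = 10,  a_{11} = 21,  a_{12} = 42,  a_{13} = 43,  a_{14} = 14,  a_{15} = 41,  a_{16} = 4,  a_{17} = 37,  a_{18} = 30,  a_{19} = 29,  a_{20} = 36,  a_{21} = 13,  a_{22} = 2,  a_{23} = 27.
The sequence repeats with period 22.

22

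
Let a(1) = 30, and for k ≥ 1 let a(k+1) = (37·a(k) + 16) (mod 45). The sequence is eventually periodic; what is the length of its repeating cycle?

36

Computing terms: a(1) = 30,  a(2) = 1,  a(3) = 8,  a(4) = 42,  a(5) = 40,  a(6) = 11,  a(7) = 18,  a(8) = 7,  a(9) = 5,  a(10) = 21,  a(11) = 28,  a(12) = 17,  a(13) = 15,  a(14) = 31,  a(15) = 38,  a(16) = 27,  a(17) = 25,  a(18) = 41,  a(19) = 3,  a(20) = 37,  a(21) = 35,  a(22) = 6,  a(23) = 13,  a(24) = 2,  a(25) = 0,  a(26) = 16,  a(27) = 23,  a(28) = 12,  a(29) = 10,  a(30) = 26,  a(31) = 33,  a(32) = 22,  a(33) = 20,  a(34) = 36,  a(35) = 43,  a(36) = 32,  a(37) = 30.
The sequence repeats with period 36.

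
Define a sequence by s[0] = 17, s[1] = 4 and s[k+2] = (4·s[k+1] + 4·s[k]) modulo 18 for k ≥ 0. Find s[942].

Computing terms: s[0] = 17; s[1] = 4; s[2] = 12; s[3] = 10; s[4] = 16; s[5] = 14; s[6] = 12; s[7] = 14; s[8] = 14; s[9] = 4; s[10] = 0; s[11] = 16; s[12] = 10; s[13] = 14; s[14] = 6; s[15] = 8; s[16] = 2; s[17] = 4; s[18] = 6; s[19] = 4; s[20] = 4; s[21] = 14; s[22] = 0; s[23] = 2; s[24] = 8; s[25] = 4; s[26] = 12.
Since (s[25], s[26]) = (s[1], s[2]) = (4, 12) (two consecutive terms determine the rest), the sequence is eventually periodic: after a pre-period of length 1 it cycles with period 24.
For k ≥ 1, s[k] depends only on (k - 1) mod 24. (942 - 1) mod 24 = 5, so s[942] = s[6] = 12.

12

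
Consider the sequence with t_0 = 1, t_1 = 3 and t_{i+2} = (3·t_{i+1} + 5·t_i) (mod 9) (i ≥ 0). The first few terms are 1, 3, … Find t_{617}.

0

t_0 = 1; t_1 = 3; t_2 = 5; t_3 = 3; t_4 = 7; t_5 = 0; t_6 = 8; t_7 = 6; t_8 = 4; t_9 = 6; t_{10} = 2; t_{11} = 0; t_{12} = 1; t_{13} = 3.
Since (t_{12}, t_{13}) = (t_0, t_1) = (1, 3) (two consecutive terms determine the rest), the sequence is periodic with period 12.
(617 - 0) mod 12 = 5, so t_{617} = t_5 = 0.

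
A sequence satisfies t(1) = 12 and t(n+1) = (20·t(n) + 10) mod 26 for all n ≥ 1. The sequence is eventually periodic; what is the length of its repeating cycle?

Listing terms: t(1) = 12; t(2) = 16; t(3) = 18; t(4) = 6; t(5) = 0; t(6) = 10; t(7) = 2; t(8) = 24; t(9) = 22; t(10) = 8; t(11) = 14; t(12) = 4; t(13) = 12.
The sequence repeats with period 12.

12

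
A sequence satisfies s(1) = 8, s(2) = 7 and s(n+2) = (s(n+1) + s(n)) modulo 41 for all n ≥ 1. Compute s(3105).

Listing terms: s(1) = 8; s(2) = 7; s(3) = 15; s(4) = 22; s(5) = 37; s(6) = 18; s(7) = 14; s(8) = 32; s(9) = 5; s(10) = 37; s(11) = 1; s(12) = 38; s(13) = 39; s(14) = 36; s(15) = 34; s(16) = 29; s(17) = 22; s(18) = 10; s(19) = 32; s(20) = 1; s(21) = 33; s(22) = 34; s(23) = 26; s(24) = 19; s(25) = 4; s(26) = 23; s(27) = 27; s(28) = 9; s(29) = 36; s(30) = 4; s(31) = 40; s(32) = 3; s(33) = 2; s(34) = 5; s(35) = 7; s(36) = 12; s(37) = 19; s(38) = 31; s(39) = 9; s(40) = 40; s(41) = 8; s(42) = 7.
Since (s(41), s(42)) = (s(1), s(2)) = (8, 7) (two consecutive terms determine the rest), the sequence is periodic with period 40.
So s(3105) = s(1 + ((3105-1) mod 40)) = s(25) = 4.

4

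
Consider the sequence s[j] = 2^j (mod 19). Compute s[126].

We have s[0] = 1; s[1] = 2; s[2] = 4; s[3] = 8; s[4] = 16; s[5] = 13; s[6] = 7; s[7] = 14; s[8] = 9; s[9] = 18; s[10] = 17; s[11] = 15; s[12] = 11; s[13] = 3; s[14] = 6; s[15] = 12; s[16] = 5; s[17] = 10; s[18] = 1.
The sequence repeats with period 18.
(126 - 0) mod 18 = 0, so s[126] = s[0] = 1.

1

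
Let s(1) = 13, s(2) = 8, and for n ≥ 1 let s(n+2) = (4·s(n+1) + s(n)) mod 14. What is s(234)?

6

s(1) = 13, s(2) = 8, s(3) = 3, s(4) = 6, s(5) = 13, s(6) = 2, s(7) = 7, s(8) = 2, s(9) = 1, s(10) = 6, s(11) = 11, s(12) = 8, s(13) = 1, s(14) = 12, s(15) = 7, s(16) = 12, s(17) = 13, s(18) = 8.
The sequence repeats with period 16.
So s(234) = s(1 + ((234-1) mod 16)) = s(10) = 6.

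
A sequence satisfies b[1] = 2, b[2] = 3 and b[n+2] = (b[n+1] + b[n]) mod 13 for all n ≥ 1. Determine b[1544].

b[1] = 2, b[2] = 3, b[3] = 5, b[4] = 8, b[5] = 0, b[6] = 8, b[7] = 8, b[8] = 3, b[9] = 11, b[10] = 1, b[11] = 12, b[12] = 0, b[13] = 12, b[14] = 12, b[15] = 11, b[16] = 10, b[17] = 8, b[18] = 5, b[19] = 0, b[20] = 5, b[21] = 5, b[22] = 10, b[23] = 2, b[24] = 12, b[25] = 1, b[26] = 0, b[27] = 1, b[28] = 1, b[29] = 2, b[30] = 3.
The sequence repeats with period 28.
So b[1544] = b[1 + ((1544-1) mod 28)] = b[4] = 8.

8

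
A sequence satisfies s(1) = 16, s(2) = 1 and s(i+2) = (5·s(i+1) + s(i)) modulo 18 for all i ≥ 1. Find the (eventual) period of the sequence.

s(1) = 16,  s(2) = 1,  s(3) = 3,  s(4) = 16,  s(5) = 11,  s(6) = 17,  s(7) = 6,  s(8) = 11,  s(9) = 7,  s(10) = 10,  s(11) = 3,  s(12) = 7,  s(13) = 2,  s(14) = 17,  s(15) = 15,  s(16) = 2,  s(17) = 7,  s(18) = 1,  s(19) = 12,  s(20) = 7,  s(21) = 11,  s(22) = 8,  s(23) = 15,  s(24) = 11,  s(25) = 16,  s(26) = 1.
Since (s(25), s(26)) = (s(1), s(2)) = (16, 1) (two consecutive terms determine the rest), the sequence is periodic with period 24.

24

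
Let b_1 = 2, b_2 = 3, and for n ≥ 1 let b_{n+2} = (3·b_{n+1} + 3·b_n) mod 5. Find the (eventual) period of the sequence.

b_1 = 2, b_2 = 3, b_3 = 0, b_4 = 4, b_5 = 2, b_6 = 3.
Since (b_5, b_6) = (b_1, b_2) = (2, 3) (two consecutive terms determine the rest), the sequence is periodic with period 4.

4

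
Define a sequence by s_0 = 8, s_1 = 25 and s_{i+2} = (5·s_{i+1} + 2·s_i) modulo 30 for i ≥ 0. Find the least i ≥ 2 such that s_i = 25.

s_0 = 8; s_1 = 25; s_2 = 21; s_3 = 5; s_4 = 7; s_5 = 15; s_6 = 29; s_7 = 25; s_8 = 3; s_9 = 5; s_{10} = 1; s_{11} = 15; s_{12} = 17; s_{13} = 25; s_{14} = 9; s_{15} = 5; s_{16} = 13; s_{17} = 15; s_{18} = 11; s_{19} = 25; s_{20} = 27; s_{21} = 5; s_{22} = 19; s_{23} = 15; s_{24} = 23; s_{25} = 25; s_{26} = 21.
Since (s_{25}, s_{26}) = (s_1, s_2) = (25, 21) (two consecutive terms determine the rest), the sequence is eventually periodic: after a pre-period of length 1 it cycles with period 24.
The value 25 first appears (with i ≥ 2) at s_7.

7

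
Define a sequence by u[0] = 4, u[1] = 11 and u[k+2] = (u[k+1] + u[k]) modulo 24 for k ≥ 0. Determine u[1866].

Computing terms: u[0] = 4,  u[1] = 11,  u[2] = 15,  u[3] = 2,  u[4] = 17,  u[5] = 19,  u[6] = 12,  u[7] = 7,  u[8] = 19,  u[9] = 2,  u[10] = 21,  u[11] = 23,  u[12] = 20,  u[13] = 19,  u[14] = 15,  u[15] = 10,  u[16] = 1,  u[17] = 11,  u[18] = 12,  u[19] = 23,  u[20] = 11,  u[21] = 10,  u[22] = 21,  u[23] = 7,  u[24] = 4,  u[25] = 11.
The sequence repeats with period 24.
So u[1866] = u[0 + ((1866-0) mod 24)] = u[18] = 12.

12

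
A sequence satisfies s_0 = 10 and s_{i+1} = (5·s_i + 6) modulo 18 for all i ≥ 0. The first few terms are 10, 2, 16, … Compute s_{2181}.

14

s_0 = 10; s_1 = 2; s_2 = 16; s_3 = 14; s_4 = 4; s_5 = 8; s_6 = 10.
Since s_6 = s_0 = 10, the sequence is periodic with period 6.
So s_{2181} = s_{0 + ((2181-0) mod 6)} = s_3 = 14.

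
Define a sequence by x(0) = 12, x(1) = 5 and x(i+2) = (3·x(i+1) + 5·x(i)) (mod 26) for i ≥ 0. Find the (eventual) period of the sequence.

12

Listing terms: x(0) = 12; x(1) = 5; x(2) = 23; x(3) = 16; x(4) = 7; x(5) = 23; x(6) = 0; x(7) = 11; x(8) = 7; x(9) = 24; x(10) = 3; x(11) = 25; x(12) = 12; x(13) = 5.
The sequence repeats with period 12.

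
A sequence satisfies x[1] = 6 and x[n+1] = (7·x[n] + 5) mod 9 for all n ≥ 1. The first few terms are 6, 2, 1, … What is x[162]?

4

We have x[1] = 6,  x[2] = 2,  x[3] = 1,  x[4] = 3,  x[5] = 8,  x[6] = 7,  x[7] = 0,  x[8] = 5,  x[9] = 4,  x[10] = 6.
The sequence repeats with period 9.
(162 - 1) mod 9 = 8, so x[162] = x[9] = 4.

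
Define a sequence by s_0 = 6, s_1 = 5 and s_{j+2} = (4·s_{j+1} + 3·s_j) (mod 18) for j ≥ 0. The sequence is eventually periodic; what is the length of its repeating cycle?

We have s_0 = 6, s_1 = 5, s_2 = 2, s_3 = 5, s_4 = 8, s_5 = 11, s_6 = 14, s_7 = 17, s_8 = 2, s_9 = 5.
Since (s_8, s_9) = (s_2, s_3) = (2, 5) (two consecutive terms determine the rest), the sequence is eventually periodic: after a pre-period of length 2 it cycles with period 6.

6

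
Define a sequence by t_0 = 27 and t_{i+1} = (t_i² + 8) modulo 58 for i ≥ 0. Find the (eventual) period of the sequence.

5

Listing terms: t_0 = 27; t_1 = 41; t_2 = 7; t_3 = 57; t_4 = 9; t_5 = 31; t_6 = 41.
Since t_6 = t_1 = 41, the sequence is eventually periodic: after a pre-period of length 1 it cycles with period 5.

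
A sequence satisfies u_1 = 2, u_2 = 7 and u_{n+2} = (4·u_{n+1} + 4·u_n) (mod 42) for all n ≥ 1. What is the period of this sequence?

24

We have u_1 = 2, u_2 = 7, u_3 = 36, u_4 = 4, u_5 = 34, u_6 = 26, u_7 = 30, u_8 = 14, u_9 = 8, u_{10} = 4, u_{11} = 6, u_{12} = 40, u_{13} = 16, u_{14} = 14, u_{15} = 36, u_{16} = 32, u_{17} = 20, u_{18} = 40, u_{19} = 30, u_{20} = 28, u_{21} = 22, u_{22} = 32, u_{23} = 6, u_{24} = 26, u_{25} = 2, u_{26} = 28, u_{27} = 36, u_{28} = 4.
Since (u_{27}, u_{28}) = (u_3, u_4) = (36, 4) (two consecutive terms determine the rest), the sequence is eventually periodic: after a pre-period of length 2 it cycles with period 24.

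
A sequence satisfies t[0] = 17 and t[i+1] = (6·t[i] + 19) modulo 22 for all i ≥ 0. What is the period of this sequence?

10

Computing terms: t[0] = 17; t[1] = 11; t[2] = 19; t[3] = 1; t[4] = 3; t[5] = 15; t[6] = 21; t[7] = 13; t[8] = 9; t[9] = 7; t[10] = 17.
Since t[10] = t[0] = 17, the sequence is periodic with period 10.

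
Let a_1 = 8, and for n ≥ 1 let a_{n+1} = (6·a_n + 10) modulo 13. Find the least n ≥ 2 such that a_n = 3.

We have a_1 = 8, a_2 = 6, a_3 = 7, a_4 = 0, a_5 = 10, a_6 = 5, a_7 = 1, a_8 = 3, a_9 = 2, a_{10} = 9, a_{11} = 12, a_{12} = 4, a_{13} = 8.
The sequence repeats with period 12.
The value 3 first appears (with n ≥ 2) at a_8.

8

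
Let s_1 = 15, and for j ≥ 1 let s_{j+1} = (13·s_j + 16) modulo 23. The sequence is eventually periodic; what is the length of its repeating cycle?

11

s_1 = 15,  s_2 = 4,  s_3 = 22,  s_4 = 3,  s_5 = 9,  s_6 = 18,  s_7 = 20,  s_8 = 0,  s_9 = 16,  s_{10} = 17,  s_{11} = 7,  s_{12} = 15.
The sequence repeats with period 11.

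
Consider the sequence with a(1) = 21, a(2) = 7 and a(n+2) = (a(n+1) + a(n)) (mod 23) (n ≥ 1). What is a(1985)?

Computing terms: a(1) = 21,  a(2) = 7,  a(3) = 5,  a(4) = 12,  a(5) = 17,  a(6) = 6,  a(7) = 0,  a(8) = 6,  a(9) = 6,  a(10) = 12,  a(11) = 18,  a(12) = 7,  a(13) = 2,  a(14) = 9,  a(15) = 11,  a(16) = 20,  a(17) = 8,  a(18) = 5,  a(19) = 13,  a(20) = 18,  a(21) = 8,  a(22) = 3,  a(23) = 11,  a(24) = 14,  a(25) = 2,  a(26) = 16,  a(27) = 18,  a(28) = 11,  a(29) = 6,  a(30) = 17,  a(31) = 0,  a(32) = 17,  a(33) = 17,  a(34) = 11,  a(35) = 5,  a(36) = 16,  a(37) = 21,  a(38) = 14,  a(39) = 12,  a(40) = 3,  a(41) = 15,  a(42) = 18,  a(43) = 10,  a(44) = 5,  a(45) = 15,  a(46) = 20,  a(47) = 12,  a(48) = 9,  a(49) = 21,  a(50) = 7.
Since (a(49), a(50)) = (a(1), a(2)) = (21, 7) (two consecutive terms determine the rest), the sequence is periodic with period 48.
(1985 - 1) mod 48 = 16, so a(1985) = a(17) = 8.

8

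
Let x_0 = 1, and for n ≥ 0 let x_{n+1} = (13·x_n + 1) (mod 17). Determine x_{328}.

1

We have x_0 = 1; x_1 = 14; x_2 = 13; x_3 = 0; x_4 = 1.
The sequence repeats with period 4.
(328 - 0) mod 4 = 0, so x_{328} = x_0 = 1.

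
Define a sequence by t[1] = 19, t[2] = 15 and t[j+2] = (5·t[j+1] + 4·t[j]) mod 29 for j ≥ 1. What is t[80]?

12

t[1] = 19,  t[2] = 15,  t[3] = 6,  t[4] = 3,  t[5] = 10,  t[6] = 4,  t[7] = 2,  t[8] = 26,  t[9] = 22,  t[10] = 11,  t[11] = 27,  t[12] = 5,  t[13] = 17,  t[14] = 18,  t[15] = 13,  t[16] = 21,  t[17] = 12,  t[18] = 28,  t[19] = 14,  t[20] = 8,  t[21] = 9,  t[22] = 19,  t[23] = 15.
Since (t[22], t[23]) = (t[1], t[2]) = (19, 15) (two consecutive terms determine the rest), the sequence is periodic with period 21.
(80 - 1) mod 21 = 16, so t[80] = t[17] = 12.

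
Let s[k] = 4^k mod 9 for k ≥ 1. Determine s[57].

1

Computing terms: s[1] = 4, s[2] = 7, s[3] = 1, s[4] = 4.
The sequence repeats with period 3.
So s[57] = s[1 + ((57-1) mod 3)] = s[3] = 1.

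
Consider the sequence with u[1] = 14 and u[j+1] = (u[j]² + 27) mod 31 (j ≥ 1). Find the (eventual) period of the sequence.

3

u[1] = 14,  u[2] = 6,  u[3] = 1,  u[4] = 28,  u[5] = 5,  u[6] = 21,  u[7] = 3,  u[8] = 5.
Since u[8] = u[5] = 5, the sequence is eventually periodic: after a pre-period of length 4 it cycles with period 3.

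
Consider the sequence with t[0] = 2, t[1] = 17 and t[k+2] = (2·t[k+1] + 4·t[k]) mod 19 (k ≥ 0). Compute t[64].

12

t[0] = 2; t[1] = 17; t[2] = 4; t[3] = 0; t[4] = 16; t[5] = 13; t[6] = 14; t[7] = 4; t[8] = 7; t[9] = 11; t[10] = 12; t[11] = 11; t[12] = 13; t[13] = 13; t[14] = 2; t[15] = 18; t[16] = 6; t[17] = 8; t[18] = 2; t[19] = 17.
Since (t[18], t[19]) = (t[0], t[1]) = (2, 17) (two consecutive terms determine the rest), the sequence is periodic with period 18.
So t[64] = t[0 + ((64-0) mod 18)] = t[10] = 12.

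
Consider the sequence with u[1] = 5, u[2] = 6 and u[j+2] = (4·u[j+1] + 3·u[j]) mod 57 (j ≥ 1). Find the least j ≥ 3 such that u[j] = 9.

8

u[1] = 5, u[2] = 6, u[3] = 39, u[4] = 3, u[5] = 15, u[6] = 12, u[7] = 36, u[8] = 9, u[9] = 30, u[10] = 33, u[11] = 51, u[12] = 18, u[13] = 54, u[14] = 42, u[15] = 45, u[16] = 21, u[17] = 48, u[18] = 27, u[19] = 24, u[20] = 6, u[21] = 39.
Since (u[20], u[21]) = (u[2], u[3]) = (6, 39) (two consecutive terms determine the rest), the sequence is eventually periodic: after a pre-period of length 1 it cycles with period 18.
The value 9 first appears (with j ≥ 3) at u[8].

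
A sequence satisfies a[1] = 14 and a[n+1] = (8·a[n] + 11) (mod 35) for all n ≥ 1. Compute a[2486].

We have a[1] = 14; a[2] = 18; a[3] = 15; a[4] = 26; a[5] = 9; a[6] = 13; a[7] = 10; a[8] = 21; a[9] = 4; a[10] = 8; a[11] = 5; a[12] = 16; a[13] = 34; a[14] = 3; a[15] = 0; a[16] = 11; a[17] = 29; a[18] = 33; a[19] = 30; a[20] = 6; a[21] = 24; a[22] = 28; a[23] = 25; a[24] = 1; a[25] = 19; a[26] = 23; a[27] = 20; a[28] = 31; a[29] = 14.
Since a[29] = a[1] = 14, the sequence is periodic with period 28.
So a[2486] = a[1 + ((2486-1) mod 28)] = a[22] = 28.

28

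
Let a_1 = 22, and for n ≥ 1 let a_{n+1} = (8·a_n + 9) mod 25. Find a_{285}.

2

Listing terms: a_1 = 22,  a_2 = 10,  a_3 = 14,  a_4 = 21,  a_5 = 2,  a_6 = 0,  a_7 = 9,  a_8 = 6,  a_9 = 7,  a_{10} = 15,  a_{11} = 4,  a_{12} = 16,  a_{13} = 12,  a_{14} = 5,  a_{15} = 24,  a_{16} = 1,  a_{17} = 17,  a_{18} = 20,  a_{19} = 19,  a_{20} = 11,  a_{21} = 22.
Since a_{21} = a_1 = 22, the sequence is periodic with period 20.
So a_{285} = a_{1 + ((285-1) mod 20)} = a_5 = 2.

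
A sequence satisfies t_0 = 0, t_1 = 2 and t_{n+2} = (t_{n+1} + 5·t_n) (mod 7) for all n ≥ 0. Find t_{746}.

We have t_0 = 0,  t_1 = 2,  t_2 = 2,  t_3 = 5,  t_4 = 1,  t_5 = 5,  t_6 = 3,  t_7 = 0,  t_8 = 1,  t_9 = 1,  t_{10} = 6,  t_{11} = 4,  t_{12} = 6,  t_{13} = 5,  t_{14} = 0,  t_{15} = 4,  t_{16} = 4,  t_{17} = 3,  t_{18} = 2,  t_{19} = 3,  t_{20} = 6,  t_{21} = 0,  t_{22} = 2.
Since (t_{21}, t_{22}) = (t_0, t_1) = (0, 2) (two consecutive terms determine the rest), the sequence is periodic with period 21.
(746 - 0) mod 21 = 11, so t_{746} = t_{11} = 4.

4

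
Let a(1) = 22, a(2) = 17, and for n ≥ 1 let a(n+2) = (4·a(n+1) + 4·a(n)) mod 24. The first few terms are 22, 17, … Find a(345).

16

Listing terms: a(1) = 22, a(2) = 17, a(3) = 12, a(4) = 20, a(5) = 8, a(6) = 16, a(7) = 0, a(8) = 16, a(9) = 16, a(10) = 8, a(11) = 0, a(12) = 8, a(13) = 8, a(14) = 16.
Since (a(13), a(14)) = (a(5), a(6)) = (8, 16) (two consecutive terms determine the rest), the sequence is eventually periodic: after a pre-period of length 4 it cycles with period 8.
For n ≥ 5, a(n) depends only on (n - 5) mod 8. (345 - 5) mod 8 = 4, so a(345) = a(9) = 16.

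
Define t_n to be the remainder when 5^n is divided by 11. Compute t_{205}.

1

Listing terms: t_1 = 5; t_2 = 3; t_3 = 4; t_4 = 9; t_5 = 1; t_6 = 5.
Since t_6 = t_1 = 5, the sequence is periodic with period 5.
So t_{205} = t_{1 + ((205-1) mod 5)} = t_5 = 1.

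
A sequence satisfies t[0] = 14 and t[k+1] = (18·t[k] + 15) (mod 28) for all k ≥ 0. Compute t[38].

We have t[0] = 14, t[1] = 15, t[2] = 5, t[3] = 21, t[4] = 1, t[5] = 5.
Since t[5] = t[2] = 5, the sequence is eventually periodic: after a pre-period of length 2 it cycles with period 3.
For k ≥ 2, t[k] depends only on (k - 2) mod 3. (38 - 2) mod 3 = 0, so t[38] = t[2] = 5.

5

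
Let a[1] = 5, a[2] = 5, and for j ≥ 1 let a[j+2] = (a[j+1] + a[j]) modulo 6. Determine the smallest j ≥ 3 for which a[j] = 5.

Listing terms: a[1] = 5, a[2] = 5, a[3] = 4, a[4] = 3, a[5] = 1, a[6] = 4, a[7] = 5, a[8] = 3, a[9] = 2, a[10] = 5, a[11] = 1, a[12] = 0, a[13] = 1, a[14] = 1, a[15] = 2, a[16] = 3, a[17] = 5, a[18] = 2, a[19] = 1, a[20] = 3, a[21] = 4, a[22] = 1, a[23] = 5, a[24] = 0, a[25] = 5, a[26] = 5.
Since (a[25], a[26]) = (a[1], a[2]) = (5, 5) (two consecutive terms determine the rest), the sequence is periodic with period 24.
The value 5 first appears (with j ≥ 3) at a[7].

7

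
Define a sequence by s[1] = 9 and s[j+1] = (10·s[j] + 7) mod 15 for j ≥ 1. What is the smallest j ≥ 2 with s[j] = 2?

We have s[1] = 9, s[2] = 7, s[3] = 2, s[4] = 12, s[5] = 7.
Since s[5] = s[2] = 7, the sequence is eventually periodic: after a pre-period of length 1 it cycles with period 3.
The value 2 first appears (with j ≥ 2) at s[3].

3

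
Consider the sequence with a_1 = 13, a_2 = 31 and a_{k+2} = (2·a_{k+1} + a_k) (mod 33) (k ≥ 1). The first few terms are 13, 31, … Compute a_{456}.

5

Computing terms: a_1 = 13, a_2 = 31, a_3 = 9, a_4 = 16, a_5 = 8, a_6 = 32, a_7 = 6, a_8 = 11, a_9 = 28, a_{10} = 1, a_{11} = 30, a_{12} = 28, a_{13} = 20, a_{14} = 2, a_{15} = 24, a_{16} = 17, a_{17} = 25, a_{18} = 1, a_{19} = 27, a_{20} = 22, a_{21} = 5, a_{22} = 32, a_{23} = 3, a_{24} = 5, a_{25} = 13, a_{26} = 31.
The sequence repeats with period 24.
So a_{456} = a_{1 + ((456-1) mod 24)} = a_{24} = 5.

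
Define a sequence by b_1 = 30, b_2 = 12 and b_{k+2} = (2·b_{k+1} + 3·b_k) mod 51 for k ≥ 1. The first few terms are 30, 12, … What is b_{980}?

Listing terms: b_1 = 30; b_2 = 12; b_3 = 12; b_4 = 9; b_5 = 3; b_6 = 33; b_7 = 24; b_8 = 45; b_9 = 9; b_{10} = 0; b_{11} = 27; b_{12} = 3; b_{13} = 36; b_{14} = 30; b_{15} = 15; b_{16} = 18; b_{17} = 30; b_{18} = 12.
The sequence repeats with period 16.
So b_{980} = b_{1 + ((980-1) mod 16)} = b_4 = 9.

9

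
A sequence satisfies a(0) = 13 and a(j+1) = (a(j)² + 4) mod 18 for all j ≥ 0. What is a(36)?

5

a(0) = 13,  a(1) = 11,  a(2) = 17,  a(3) = 5,  a(4) = 11.
Since a(4) = a(1) = 11, the sequence is eventually periodic: after a pre-period of length 1 it cycles with period 3.
For j ≥ 1, a(j) depends only on (j - 1) mod 3. (36 - 1) mod 3 = 2, so a(36) = a(3) = 5.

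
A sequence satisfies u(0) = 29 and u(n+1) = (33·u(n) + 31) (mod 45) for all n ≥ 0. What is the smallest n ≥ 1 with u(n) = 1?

3

We have u(0) = 29,  u(1) = 43,  u(2) = 10,  u(3) = 1,  u(4) = 19,  u(5) = 28,  u(6) = 10.
Since u(6) = u(2) = 10, the sequence is eventually periodic: after a pre-period of length 2 it cycles with period 4.
The value 1 first appears (with n ≥ 1) at u(3).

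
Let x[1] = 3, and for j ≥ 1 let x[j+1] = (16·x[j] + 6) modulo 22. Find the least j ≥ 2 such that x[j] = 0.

We have x[1] = 3; x[2] = 10; x[3] = 12; x[4] = 0; x[5] = 6; x[6] = 14; x[7] = 10.
Since x[7] = x[2] = 10, the sequence is eventually periodic: after a pre-period of length 1 it cycles with period 5.
The value 0 first appears (with j ≥ 2) at x[4].

4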